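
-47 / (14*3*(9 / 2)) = -47 / 189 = -0.25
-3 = -3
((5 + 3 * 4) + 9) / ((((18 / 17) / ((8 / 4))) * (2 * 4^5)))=221 / 9216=0.02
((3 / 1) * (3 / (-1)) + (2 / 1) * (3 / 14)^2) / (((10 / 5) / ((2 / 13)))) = -873 / 1274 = -0.69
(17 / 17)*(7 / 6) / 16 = 7 / 96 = 0.07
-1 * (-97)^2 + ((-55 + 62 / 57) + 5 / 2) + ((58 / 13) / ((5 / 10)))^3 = -2191493795 / 250458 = -8749.95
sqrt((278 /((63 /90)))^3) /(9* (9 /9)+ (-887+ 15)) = -5560* sqrt(4865) /42287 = -9.17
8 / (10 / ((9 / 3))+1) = 24 / 13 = 1.85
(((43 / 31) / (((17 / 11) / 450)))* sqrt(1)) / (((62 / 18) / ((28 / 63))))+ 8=982096 / 16337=60.11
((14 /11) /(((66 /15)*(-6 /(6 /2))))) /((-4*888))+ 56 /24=668577 /286528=2.33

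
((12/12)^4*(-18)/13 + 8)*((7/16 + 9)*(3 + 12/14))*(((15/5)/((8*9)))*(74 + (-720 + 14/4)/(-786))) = 327695217/435968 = 751.65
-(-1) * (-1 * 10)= -10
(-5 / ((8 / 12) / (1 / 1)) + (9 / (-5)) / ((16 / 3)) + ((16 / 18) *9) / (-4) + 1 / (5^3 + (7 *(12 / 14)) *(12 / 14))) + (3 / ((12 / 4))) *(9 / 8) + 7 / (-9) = -6219823 / 655920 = -9.48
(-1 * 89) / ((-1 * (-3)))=-89 / 3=-29.67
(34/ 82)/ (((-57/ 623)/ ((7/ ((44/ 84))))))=-518959/ 8569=-60.56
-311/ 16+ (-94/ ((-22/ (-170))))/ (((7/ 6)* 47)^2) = -7976483/ 405328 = -19.68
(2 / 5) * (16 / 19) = 32 / 95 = 0.34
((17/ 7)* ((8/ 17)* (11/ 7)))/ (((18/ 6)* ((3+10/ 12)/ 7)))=176/ 161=1.09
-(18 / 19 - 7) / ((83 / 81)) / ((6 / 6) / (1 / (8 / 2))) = 9315 / 6308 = 1.48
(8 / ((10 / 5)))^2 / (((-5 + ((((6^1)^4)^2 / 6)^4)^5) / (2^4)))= 256 / 8733233131762103459660808345247639315496960772046833382089277314153013432419984814172138299868821906129944571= 0.00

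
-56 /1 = -56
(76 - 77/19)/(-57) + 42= 44119/1083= 40.74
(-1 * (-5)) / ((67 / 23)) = 115 / 67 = 1.72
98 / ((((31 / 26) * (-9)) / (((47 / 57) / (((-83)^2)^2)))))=-119756 / 754729678863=-0.00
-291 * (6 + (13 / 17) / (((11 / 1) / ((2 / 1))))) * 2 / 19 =-668136 / 3553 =-188.05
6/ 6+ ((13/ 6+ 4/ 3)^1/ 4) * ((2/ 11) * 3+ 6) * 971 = 61184/ 11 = 5562.18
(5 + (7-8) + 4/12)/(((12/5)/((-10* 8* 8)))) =-10400/9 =-1155.56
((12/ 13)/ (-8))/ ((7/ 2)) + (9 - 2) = 634/ 91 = 6.97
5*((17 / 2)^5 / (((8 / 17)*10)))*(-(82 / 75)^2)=-40575253489 / 720000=-56354.52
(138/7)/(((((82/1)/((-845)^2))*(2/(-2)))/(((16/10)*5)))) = -394141800/287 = -1373316.38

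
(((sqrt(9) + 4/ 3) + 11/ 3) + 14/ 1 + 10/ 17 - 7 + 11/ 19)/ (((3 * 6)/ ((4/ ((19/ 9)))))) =10444/ 6137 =1.70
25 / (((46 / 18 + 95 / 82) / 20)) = 369000 / 2741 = 134.62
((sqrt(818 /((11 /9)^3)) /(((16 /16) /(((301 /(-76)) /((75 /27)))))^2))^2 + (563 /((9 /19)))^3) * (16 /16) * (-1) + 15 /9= -10615707153515886484455690809 /6322516798950000000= -1679031862.01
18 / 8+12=57 / 4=14.25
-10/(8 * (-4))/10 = 1/32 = 0.03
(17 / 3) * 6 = 34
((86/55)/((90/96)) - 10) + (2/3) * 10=-458/275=-1.67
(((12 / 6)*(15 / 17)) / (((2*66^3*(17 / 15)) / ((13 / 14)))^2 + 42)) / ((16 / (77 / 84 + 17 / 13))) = 563875 / 1131967372327745856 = 0.00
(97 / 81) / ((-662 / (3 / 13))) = -97 / 232362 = -0.00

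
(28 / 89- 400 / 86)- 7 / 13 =-242537 / 49751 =-4.88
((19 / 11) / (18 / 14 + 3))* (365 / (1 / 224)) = 1087408 / 33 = 32951.76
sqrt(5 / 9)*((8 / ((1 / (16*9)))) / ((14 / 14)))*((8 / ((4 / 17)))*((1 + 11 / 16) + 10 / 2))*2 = 174624*sqrt(5) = 390471.13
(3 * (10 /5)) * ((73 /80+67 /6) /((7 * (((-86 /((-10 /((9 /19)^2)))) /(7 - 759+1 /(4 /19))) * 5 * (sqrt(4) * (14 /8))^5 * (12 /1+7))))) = -3359941 /41813415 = -0.08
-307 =-307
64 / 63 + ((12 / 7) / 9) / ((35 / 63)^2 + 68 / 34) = 12940 / 11781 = 1.10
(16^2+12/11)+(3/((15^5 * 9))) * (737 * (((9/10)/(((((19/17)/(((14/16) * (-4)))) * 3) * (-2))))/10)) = 16321095964733/63483750000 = 257.09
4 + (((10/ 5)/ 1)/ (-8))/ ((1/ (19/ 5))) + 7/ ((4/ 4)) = 201/ 20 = 10.05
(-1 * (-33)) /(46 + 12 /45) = 495 /694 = 0.71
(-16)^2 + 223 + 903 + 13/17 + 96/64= 47065/34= 1384.26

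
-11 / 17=-0.65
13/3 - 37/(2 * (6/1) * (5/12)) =-46/15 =-3.07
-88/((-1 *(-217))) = -88/217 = -0.41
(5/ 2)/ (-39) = -5/ 78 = -0.06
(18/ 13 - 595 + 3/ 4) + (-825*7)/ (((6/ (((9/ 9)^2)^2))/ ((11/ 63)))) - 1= -761.92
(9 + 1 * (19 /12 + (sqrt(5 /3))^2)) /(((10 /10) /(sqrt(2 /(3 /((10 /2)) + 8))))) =49 * sqrt(430) /172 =5.91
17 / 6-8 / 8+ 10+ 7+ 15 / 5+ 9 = 185 / 6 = 30.83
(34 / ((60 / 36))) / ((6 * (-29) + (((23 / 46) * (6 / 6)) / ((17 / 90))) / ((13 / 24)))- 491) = -22542 / 729425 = -0.03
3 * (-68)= -204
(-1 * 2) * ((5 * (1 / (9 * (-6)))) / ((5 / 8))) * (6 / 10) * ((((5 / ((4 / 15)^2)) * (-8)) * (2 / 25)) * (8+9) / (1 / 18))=-2448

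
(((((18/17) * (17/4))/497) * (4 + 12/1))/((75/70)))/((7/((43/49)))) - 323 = -39328031/121765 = -322.98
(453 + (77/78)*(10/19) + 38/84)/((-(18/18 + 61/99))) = -31082733/110656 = -280.90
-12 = -12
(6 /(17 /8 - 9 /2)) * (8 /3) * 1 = -128 /19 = -6.74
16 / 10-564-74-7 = -3217 / 5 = -643.40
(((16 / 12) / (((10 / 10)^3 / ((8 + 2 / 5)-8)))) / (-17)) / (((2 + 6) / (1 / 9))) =-1 / 2295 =-0.00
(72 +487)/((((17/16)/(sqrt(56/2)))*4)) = 4472*sqrt(7)/17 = 695.99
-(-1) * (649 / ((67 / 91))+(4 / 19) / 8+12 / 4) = 2251947 / 2546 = 884.50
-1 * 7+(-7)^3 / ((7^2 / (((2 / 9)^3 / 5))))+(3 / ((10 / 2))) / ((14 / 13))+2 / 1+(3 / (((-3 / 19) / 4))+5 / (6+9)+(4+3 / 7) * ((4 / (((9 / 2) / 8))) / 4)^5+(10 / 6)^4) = 25761697 / 4133430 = 6.23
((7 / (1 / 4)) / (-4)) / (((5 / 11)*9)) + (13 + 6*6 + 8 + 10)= 2938 / 45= 65.29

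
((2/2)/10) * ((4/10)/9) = 1/225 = 0.00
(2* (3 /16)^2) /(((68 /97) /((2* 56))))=6111 /544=11.23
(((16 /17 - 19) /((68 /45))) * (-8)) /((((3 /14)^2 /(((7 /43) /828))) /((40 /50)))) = 842408 /2572389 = 0.33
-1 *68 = -68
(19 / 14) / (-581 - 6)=-19 / 8218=-0.00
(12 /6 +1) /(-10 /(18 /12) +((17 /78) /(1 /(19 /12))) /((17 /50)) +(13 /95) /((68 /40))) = -453492 /842167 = -0.54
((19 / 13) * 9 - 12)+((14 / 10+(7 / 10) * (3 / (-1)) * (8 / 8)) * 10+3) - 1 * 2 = -4.85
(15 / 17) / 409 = 15 / 6953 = 0.00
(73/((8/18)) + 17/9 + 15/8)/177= 12097/12744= 0.95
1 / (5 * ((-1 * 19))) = -1 / 95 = -0.01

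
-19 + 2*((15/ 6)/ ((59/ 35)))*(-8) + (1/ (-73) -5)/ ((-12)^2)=-4420391/ 103368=-42.76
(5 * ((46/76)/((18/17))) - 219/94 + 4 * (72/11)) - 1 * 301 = -96996547/353628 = -274.29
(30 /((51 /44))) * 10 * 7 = 30800 /17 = 1811.76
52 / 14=3.71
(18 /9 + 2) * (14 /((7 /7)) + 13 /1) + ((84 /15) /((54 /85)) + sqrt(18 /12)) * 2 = sqrt(6) + 3392 /27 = 128.08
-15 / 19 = -0.79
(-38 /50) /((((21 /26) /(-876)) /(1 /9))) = 144248 /1575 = 91.59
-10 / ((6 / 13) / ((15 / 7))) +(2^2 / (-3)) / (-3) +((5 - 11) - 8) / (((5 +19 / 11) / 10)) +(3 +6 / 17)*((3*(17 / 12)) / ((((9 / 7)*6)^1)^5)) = -10591255821905 / 158564988288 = -66.79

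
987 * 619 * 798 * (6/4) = 731310741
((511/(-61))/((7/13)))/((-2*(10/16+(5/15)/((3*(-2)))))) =34164/2501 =13.66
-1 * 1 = -1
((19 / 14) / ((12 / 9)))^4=10556001 / 9834496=1.07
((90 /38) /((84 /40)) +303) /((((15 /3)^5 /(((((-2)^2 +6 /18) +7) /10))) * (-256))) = -229211 /532000000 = -0.00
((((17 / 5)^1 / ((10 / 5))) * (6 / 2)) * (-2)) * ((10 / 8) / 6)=-17 / 8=-2.12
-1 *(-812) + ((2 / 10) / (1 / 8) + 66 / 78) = 52939 / 65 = 814.45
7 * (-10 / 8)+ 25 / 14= -195 / 28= -6.96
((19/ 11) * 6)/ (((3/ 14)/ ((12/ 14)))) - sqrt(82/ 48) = 456/ 11 - sqrt(246)/ 12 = 40.15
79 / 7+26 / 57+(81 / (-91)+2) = 66662 / 5187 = 12.85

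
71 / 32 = 2.22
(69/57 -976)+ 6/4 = -973.29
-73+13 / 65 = -364 / 5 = -72.80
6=6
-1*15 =-15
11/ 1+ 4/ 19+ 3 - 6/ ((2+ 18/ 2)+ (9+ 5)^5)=145215336/ 10218865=14.21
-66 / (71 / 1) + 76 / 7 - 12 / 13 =58178 / 6461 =9.00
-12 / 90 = -2 / 15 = -0.13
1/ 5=0.20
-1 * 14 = -14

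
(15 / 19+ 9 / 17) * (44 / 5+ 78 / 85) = 351876 / 27455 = 12.82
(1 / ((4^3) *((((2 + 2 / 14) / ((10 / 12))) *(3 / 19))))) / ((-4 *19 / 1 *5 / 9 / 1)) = -7 / 7680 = -0.00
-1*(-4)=4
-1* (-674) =674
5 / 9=0.56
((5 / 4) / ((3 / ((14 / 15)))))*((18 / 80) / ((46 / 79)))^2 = 393183 / 6771200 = 0.06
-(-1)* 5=5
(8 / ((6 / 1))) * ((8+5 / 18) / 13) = 298 / 351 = 0.85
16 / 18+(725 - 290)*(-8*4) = -125272 / 9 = -13919.11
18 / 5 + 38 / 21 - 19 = -13.59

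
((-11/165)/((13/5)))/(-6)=1/234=0.00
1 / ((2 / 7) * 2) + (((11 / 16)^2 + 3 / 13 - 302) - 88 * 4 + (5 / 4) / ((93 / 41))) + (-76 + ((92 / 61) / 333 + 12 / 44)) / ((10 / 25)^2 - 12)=-549798801155867 / 852930194688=-644.60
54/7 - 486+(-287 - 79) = -5910/7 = -844.29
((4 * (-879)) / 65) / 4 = -879 / 65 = -13.52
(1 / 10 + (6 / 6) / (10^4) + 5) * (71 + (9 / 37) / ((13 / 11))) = 6987137 / 19240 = 363.16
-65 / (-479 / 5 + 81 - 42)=325 / 284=1.14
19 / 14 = 1.36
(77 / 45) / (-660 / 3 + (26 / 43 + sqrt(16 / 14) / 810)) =-398492938305 / 51093991873301 - 1281357 *sqrt(14) / 102187983746602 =-0.01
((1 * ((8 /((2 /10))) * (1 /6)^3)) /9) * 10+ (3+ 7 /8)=7933 /1944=4.08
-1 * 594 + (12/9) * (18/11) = -6510/11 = -591.82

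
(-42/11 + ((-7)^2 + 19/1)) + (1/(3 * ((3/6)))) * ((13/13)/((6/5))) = 6409/99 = 64.74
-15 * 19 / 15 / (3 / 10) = -190 / 3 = -63.33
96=96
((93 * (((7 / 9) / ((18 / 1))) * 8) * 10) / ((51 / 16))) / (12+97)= 138880 / 150093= 0.93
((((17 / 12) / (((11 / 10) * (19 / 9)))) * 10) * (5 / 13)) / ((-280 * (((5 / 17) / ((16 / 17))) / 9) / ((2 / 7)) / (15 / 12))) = -0.09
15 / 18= 5 / 6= 0.83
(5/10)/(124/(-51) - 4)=-51/656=-0.08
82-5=77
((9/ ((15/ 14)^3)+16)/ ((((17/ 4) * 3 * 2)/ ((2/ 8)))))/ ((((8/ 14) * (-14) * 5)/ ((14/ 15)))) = -7651/ 1434375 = -0.01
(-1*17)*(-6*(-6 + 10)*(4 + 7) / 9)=1496 / 3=498.67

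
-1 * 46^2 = -2116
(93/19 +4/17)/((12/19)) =1657/204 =8.12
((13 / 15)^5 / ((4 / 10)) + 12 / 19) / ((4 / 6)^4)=10699567 / 1140000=9.39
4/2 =2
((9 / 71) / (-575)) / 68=-9 / 2776100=-0.00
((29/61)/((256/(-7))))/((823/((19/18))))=-0.00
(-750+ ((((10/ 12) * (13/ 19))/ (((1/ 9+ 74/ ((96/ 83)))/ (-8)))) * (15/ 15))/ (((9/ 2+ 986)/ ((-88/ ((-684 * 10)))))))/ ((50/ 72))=-16200089092968/ 15000082475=-1080.00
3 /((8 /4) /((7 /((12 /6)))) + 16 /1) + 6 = 717 /116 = 6.18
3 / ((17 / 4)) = 12 / 17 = 0.71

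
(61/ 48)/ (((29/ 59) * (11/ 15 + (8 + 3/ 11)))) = 197945/ 689504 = 0.29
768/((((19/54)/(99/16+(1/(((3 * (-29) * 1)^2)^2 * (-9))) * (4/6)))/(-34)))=-166611457859648/362835153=-459193.26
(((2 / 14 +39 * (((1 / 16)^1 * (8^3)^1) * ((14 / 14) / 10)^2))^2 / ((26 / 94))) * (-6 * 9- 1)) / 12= -2522795077 / 955500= -2640.29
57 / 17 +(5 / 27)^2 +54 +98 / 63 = 730478 / 12393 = 58.94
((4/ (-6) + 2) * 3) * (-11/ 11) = -4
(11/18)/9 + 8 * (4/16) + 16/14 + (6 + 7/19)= 206393/21546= 9.58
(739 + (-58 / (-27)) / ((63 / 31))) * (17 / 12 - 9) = -16364881 / 2916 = -5612.10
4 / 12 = 0.33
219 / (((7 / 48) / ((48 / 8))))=63072 / 7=9010.29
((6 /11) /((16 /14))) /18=7 /264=0.03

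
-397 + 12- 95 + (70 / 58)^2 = -402455 / 841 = -478.54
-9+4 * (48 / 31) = -2.81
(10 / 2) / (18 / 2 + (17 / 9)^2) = 405 / 1018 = 0.40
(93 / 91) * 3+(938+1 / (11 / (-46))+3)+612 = 1553436 / 1001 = 1551.88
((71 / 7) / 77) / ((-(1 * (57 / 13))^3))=-155987 / 99819027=-0.00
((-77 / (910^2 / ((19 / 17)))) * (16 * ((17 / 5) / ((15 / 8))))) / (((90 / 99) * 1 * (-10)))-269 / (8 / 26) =-874.25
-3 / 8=-0.38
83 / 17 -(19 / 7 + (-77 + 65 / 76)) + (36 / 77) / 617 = 4807013919 / 61381628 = 78.31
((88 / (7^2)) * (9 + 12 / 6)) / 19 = 968 / 931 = 1.04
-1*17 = -17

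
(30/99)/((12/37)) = 185/198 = 0.93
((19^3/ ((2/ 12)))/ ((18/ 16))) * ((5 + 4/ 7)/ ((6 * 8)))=89167/ 21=4246.05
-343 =-343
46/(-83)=-46/83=-0.55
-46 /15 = -3.07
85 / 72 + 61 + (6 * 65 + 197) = 46741 / 72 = 649.18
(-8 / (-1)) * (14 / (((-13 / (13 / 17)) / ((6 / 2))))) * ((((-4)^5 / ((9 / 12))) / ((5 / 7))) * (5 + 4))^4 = -18393155741743470084096 / 10625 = -1731120540399385419.68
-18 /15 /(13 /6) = -36 /65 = -0.55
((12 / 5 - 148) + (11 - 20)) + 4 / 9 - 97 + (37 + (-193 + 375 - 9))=-1852 / 45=-41.16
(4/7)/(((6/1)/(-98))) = -28/3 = -9.33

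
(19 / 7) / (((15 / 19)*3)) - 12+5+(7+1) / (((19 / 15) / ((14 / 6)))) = 8.88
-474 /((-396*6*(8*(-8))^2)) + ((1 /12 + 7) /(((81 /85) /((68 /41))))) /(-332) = -5526744601 /149032452096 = -0.04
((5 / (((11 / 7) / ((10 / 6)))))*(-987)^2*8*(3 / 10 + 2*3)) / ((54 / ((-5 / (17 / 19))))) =-5038618550 / 187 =-26944484.22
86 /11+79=955 /11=86.82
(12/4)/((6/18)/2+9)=18/55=0.33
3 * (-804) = -2412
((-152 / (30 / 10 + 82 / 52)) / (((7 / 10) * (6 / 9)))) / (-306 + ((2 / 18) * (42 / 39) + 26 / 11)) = 38146680 / 162695729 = 0.23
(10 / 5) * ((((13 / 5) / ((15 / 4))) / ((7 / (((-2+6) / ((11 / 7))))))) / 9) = 416 / 7425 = 0.06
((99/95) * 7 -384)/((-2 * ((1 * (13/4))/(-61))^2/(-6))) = -6391844496/16055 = -398121.74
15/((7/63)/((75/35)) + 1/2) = 4050/149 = 27.18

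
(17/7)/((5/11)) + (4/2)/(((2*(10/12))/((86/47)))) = 12401/1645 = 7.54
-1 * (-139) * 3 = 417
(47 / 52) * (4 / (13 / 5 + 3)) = 235 / 364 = 0.65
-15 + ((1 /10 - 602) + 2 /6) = -18497 /30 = -616.57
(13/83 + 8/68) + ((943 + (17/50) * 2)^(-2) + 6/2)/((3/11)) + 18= 68970595474577/2356013570112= 29.27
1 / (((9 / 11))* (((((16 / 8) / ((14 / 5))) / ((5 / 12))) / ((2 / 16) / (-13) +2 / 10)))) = 847 / 6240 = 0.14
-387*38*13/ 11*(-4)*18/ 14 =6882408/ 77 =89381.92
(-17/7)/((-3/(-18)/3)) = -43.71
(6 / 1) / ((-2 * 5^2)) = -3 / 25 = -0.12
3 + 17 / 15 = 62 / 15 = 4.13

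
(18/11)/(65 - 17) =3/88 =0.03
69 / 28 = 2.46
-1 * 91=-91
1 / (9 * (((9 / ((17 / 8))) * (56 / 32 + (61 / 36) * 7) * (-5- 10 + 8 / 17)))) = -289 / 2178540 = -0.00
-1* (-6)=6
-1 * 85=-85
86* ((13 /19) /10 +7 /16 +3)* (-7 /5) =-1604029 /3800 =-422.11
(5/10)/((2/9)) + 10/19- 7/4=39/38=1.03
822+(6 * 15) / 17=14064 / 17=827.29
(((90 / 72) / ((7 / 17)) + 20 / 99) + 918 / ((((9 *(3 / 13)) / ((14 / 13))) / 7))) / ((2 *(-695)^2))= 9245279 / 2677890600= 0.00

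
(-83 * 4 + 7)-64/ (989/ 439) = -349521/ 989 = -353.41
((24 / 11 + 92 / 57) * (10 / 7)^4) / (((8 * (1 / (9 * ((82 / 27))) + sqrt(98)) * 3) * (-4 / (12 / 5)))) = 6970000 / 47237646841 - 571540000 * sqrt(2) / 20244705789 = -0.04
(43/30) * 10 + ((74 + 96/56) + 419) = 10690/21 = 509.05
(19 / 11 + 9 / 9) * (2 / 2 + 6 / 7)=390 / 77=5.06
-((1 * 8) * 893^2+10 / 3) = -19138786 / 3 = -6379595.33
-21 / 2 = -10.50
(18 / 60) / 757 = 3 / 7570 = 0.00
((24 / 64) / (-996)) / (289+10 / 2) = -0.00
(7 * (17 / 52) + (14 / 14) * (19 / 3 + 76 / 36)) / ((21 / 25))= 125575 / 9828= 12.78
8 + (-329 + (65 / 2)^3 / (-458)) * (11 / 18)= -15753275 / 65952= -238.86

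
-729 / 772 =-0.94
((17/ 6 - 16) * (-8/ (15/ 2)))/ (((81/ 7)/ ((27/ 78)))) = 2212/ 5265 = 0.42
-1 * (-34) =34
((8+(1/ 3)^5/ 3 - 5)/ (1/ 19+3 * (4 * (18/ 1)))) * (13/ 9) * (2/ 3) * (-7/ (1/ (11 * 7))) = -582590008/ 80798715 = -7.21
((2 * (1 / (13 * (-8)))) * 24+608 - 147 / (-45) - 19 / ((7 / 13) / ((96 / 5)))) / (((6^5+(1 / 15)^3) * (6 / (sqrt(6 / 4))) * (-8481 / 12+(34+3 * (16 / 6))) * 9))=2275475 * sqrt(6) / 19050704033907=0.00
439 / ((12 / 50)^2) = 274375 / 36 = 7621.53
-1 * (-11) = 11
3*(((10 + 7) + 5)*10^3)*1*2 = 132000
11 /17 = 0.65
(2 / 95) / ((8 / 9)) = 9 / 380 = 0.02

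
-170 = -170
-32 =-32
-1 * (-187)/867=11/51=0.22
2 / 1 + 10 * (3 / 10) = 5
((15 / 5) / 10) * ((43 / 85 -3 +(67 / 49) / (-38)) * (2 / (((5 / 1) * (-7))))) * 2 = 1201317 / 13848625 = 0.09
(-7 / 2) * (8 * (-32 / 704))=14 / 11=1.27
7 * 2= 14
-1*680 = -680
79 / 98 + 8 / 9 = 1495 / 882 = 1.70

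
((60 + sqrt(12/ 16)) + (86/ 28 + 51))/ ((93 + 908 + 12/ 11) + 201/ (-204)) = 0.11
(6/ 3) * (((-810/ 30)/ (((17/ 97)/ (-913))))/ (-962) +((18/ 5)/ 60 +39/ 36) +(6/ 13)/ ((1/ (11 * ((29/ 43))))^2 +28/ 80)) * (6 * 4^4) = -441799.12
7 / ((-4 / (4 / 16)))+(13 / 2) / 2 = 2.81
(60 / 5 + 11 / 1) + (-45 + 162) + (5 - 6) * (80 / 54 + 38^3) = -1477804 / 27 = -54733.48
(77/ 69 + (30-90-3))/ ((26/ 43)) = -91805/ 897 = -102.35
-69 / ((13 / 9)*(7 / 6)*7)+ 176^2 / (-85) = -20048422 / 54145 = -370.27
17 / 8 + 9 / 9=25 / 8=3.12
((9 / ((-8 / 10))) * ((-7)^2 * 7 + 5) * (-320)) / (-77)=-1252800 / 77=-16270.13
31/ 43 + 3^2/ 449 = 14306/ 19307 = 0.74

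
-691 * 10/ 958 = -3455/ 479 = -7.21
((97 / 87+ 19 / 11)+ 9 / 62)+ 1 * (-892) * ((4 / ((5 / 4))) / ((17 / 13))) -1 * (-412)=-8915649839 / 5043390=-1767.79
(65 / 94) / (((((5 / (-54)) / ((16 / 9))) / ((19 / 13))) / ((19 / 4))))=-4332 / 47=-92.17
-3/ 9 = -1/ 3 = -0.33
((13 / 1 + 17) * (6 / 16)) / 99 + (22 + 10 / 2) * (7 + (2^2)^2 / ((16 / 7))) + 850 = 54037 / 44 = 1228.11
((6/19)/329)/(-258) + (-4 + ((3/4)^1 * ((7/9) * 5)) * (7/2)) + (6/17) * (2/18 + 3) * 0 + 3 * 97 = 1917300445/6451032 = 297.21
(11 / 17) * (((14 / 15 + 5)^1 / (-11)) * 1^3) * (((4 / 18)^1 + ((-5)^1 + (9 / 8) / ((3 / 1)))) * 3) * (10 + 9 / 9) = 310343 / 6120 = 50.71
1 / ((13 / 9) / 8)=72 / 13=5.54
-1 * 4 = -4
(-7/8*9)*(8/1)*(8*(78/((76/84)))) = -825552/19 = -43450.11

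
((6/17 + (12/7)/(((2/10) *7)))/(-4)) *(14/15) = -219/595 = -0.37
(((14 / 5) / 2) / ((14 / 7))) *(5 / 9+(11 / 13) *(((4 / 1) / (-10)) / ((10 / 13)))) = 91 / 1125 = 0.08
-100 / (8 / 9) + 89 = -47 / 2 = -23.50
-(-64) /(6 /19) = 608 /3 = 202.67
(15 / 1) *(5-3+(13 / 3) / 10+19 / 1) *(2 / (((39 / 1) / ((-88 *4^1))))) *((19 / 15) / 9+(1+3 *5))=-493186144 / 5265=-93672.58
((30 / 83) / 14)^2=225 / 337561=0.00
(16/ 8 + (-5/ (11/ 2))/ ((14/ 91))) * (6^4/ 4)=-13932/ 11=-1266.55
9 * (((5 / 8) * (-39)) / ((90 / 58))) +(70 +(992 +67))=7901 / 8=987.62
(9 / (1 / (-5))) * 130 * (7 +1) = -46800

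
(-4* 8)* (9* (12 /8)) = -432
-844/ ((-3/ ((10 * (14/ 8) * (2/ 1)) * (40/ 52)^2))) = 2954000/ 507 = 5826.43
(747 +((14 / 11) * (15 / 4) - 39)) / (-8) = -15681 / 176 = -89.10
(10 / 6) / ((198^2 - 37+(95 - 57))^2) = 1 / 922219215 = 0.00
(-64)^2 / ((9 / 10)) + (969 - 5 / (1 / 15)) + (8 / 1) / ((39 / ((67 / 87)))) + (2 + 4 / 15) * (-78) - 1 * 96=87750938 / 16965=5172.47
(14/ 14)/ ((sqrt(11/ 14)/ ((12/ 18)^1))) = 2 * sqrt(154)/ 33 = 0.75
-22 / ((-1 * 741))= 22 / 741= 0.03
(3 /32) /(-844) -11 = -297091 /27008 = -11.00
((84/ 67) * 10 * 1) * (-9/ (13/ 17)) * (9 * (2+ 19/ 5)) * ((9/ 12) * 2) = -10063116/ 871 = -11553.52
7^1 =7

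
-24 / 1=-24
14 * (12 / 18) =9.33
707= 707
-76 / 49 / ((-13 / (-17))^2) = -21964 / 8281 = -2.65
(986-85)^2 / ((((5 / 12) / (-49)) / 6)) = -2864033928 / 5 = -572806785.60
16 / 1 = 16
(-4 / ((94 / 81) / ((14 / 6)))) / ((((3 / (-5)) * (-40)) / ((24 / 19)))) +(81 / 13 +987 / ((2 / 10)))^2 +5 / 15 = 11054260400855 / 452751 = 24415761.42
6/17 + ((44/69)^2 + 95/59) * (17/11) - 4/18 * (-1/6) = 552626432/157584339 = 3.51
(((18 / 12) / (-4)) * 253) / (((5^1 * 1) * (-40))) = 759 / 1600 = 0.47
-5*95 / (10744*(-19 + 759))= -95 / 1590112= -0.00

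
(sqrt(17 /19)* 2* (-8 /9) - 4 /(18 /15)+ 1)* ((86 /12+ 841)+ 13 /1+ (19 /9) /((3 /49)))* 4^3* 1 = -10833760 /81 - 24762880* sqrt(323) /4617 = -230142.47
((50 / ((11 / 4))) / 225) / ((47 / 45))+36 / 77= 1972 / 3619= 0.54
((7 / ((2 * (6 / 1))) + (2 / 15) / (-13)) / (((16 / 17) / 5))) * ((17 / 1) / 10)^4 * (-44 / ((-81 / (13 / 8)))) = 2327145623 / 103680000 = 22.45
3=3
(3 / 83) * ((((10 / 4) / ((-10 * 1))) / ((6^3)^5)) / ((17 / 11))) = -11 / 884574684315648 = -0.00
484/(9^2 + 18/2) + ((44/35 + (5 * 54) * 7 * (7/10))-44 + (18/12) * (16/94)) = 1285.89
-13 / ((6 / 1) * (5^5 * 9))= -13 / 168750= -0.00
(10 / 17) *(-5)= -50 / 17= -2.94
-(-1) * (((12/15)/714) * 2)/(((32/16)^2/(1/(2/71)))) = 71/3570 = 0.02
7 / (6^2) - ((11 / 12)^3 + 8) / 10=-2359 / 3456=-0.68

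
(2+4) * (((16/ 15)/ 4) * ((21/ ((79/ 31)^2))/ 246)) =26908/ 1279405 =0.02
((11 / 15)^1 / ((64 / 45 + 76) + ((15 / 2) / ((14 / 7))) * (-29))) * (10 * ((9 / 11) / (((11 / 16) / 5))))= -86400 / 62029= -1.39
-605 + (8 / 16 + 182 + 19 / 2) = -413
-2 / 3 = -0.67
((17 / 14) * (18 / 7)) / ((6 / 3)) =153 / 98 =1.56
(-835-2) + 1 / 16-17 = -13663 / 16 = -853.94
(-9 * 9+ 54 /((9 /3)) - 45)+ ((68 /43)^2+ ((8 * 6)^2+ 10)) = 4083518 /1849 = 2208.50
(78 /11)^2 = 6084 /121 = 50.28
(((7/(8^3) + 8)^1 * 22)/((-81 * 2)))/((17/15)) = -0.96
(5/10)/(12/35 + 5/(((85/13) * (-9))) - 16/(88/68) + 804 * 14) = 58905/1324643182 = 0.00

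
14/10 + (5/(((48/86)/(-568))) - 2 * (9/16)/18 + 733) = -1044959/240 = -4354.00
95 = 95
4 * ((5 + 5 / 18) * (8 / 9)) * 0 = 0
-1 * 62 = -62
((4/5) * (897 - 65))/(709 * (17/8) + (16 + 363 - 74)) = 26624/72465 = 0.37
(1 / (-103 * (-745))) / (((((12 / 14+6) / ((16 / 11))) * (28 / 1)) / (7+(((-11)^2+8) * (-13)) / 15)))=-131 / 12661275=-0.00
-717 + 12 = -705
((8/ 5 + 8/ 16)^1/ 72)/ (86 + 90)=0.00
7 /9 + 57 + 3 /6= 1049 /18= 58.28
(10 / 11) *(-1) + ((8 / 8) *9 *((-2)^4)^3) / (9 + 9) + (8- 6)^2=22562 / 11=2051.09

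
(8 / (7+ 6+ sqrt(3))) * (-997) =-51844 / 83+ 3988 * sqrt(3) / 83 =-541.40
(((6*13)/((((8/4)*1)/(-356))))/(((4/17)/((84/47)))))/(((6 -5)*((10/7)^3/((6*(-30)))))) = 7650493578/1175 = 6511058.36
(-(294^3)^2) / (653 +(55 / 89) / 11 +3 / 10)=-988402827799.03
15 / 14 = 1.07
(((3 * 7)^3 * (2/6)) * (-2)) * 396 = -2444904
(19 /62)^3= 6859 /238328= 0.03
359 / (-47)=-359 / 47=-7.64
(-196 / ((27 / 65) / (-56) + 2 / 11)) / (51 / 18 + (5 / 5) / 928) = -1680645120 / 4238681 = -396.50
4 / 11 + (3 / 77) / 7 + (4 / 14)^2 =243 / 539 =0.45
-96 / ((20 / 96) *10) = -1152 / 25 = -46.08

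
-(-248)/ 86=124/ 43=2.88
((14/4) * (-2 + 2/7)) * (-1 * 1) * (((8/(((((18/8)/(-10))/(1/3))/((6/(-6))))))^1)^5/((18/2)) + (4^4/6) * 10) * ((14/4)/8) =2984225127520/43046721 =69325.26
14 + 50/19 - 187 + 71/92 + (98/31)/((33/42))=-98692899/596068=-165.57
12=12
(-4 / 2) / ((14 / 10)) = -10 / 7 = -1.43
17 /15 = 1.13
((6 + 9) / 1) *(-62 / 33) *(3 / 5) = -186 / 11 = -16.91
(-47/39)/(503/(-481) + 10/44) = 38258/25983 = 1.47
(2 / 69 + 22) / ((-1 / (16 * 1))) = -24320 / 69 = -352.46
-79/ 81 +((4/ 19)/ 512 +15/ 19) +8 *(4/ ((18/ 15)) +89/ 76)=7062097/ 196992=35.85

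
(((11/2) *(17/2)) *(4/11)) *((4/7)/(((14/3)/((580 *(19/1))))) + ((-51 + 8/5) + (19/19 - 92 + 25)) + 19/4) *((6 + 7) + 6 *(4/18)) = 887406953/2940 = 301839.10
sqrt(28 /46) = sqrt(322) /23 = 0.78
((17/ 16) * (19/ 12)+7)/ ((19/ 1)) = 1667/ 3648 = 0.46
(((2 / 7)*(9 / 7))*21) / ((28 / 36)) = 486 / 49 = 9.92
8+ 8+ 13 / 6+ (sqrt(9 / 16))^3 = 3569 / 192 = 18.59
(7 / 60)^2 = 49 / 3600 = 0.01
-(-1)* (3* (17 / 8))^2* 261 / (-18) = -75429 / 128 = -589.29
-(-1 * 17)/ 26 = 17/ 26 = 0.65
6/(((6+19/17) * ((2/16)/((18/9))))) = 1632/121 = 13.49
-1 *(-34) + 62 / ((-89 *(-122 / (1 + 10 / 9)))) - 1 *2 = 1564141 / 48861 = 32.01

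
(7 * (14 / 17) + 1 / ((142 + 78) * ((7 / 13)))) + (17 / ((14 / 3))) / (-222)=2788161 / 484330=5.76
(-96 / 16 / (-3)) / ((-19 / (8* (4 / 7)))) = -64 / 133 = -0.48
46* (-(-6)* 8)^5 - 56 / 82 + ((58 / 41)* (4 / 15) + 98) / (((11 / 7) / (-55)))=1441680427346 / 123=11720979084.11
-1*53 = -53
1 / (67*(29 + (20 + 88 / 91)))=91 / 304649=0.00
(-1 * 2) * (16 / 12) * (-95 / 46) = 380 / 69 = 5.51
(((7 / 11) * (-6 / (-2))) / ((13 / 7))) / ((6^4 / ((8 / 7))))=0.00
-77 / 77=-1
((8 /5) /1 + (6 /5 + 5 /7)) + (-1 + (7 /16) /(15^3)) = 2.51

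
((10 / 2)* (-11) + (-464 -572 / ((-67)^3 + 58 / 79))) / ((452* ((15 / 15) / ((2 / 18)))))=-12331508473 / 96656570892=-0.13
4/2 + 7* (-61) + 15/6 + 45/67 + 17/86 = -1214718/2881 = -421.63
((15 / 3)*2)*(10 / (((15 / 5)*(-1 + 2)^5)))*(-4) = -400 / 3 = -133.33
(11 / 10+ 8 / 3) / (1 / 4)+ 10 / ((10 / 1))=241 / 15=16.07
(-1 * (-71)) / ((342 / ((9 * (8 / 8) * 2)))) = 71 / 19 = 3.74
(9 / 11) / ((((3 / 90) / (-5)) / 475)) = -641250 / 11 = -58295.45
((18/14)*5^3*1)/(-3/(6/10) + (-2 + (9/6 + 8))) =450/7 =64.29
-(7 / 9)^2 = -49 / 81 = -0.60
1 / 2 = 0.50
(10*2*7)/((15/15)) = 140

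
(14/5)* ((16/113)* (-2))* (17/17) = -448/565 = -0.79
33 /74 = 0.45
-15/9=-5/3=-1.67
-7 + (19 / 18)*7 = 7 / 18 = 0.39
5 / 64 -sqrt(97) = 5 / 64 -sqrt(97) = -9.77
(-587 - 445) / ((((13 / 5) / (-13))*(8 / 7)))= 4515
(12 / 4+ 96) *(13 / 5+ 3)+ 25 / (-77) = 213319 / 385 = 554.08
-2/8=-1/4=-0.25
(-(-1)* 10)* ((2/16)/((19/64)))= 80/19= 4.21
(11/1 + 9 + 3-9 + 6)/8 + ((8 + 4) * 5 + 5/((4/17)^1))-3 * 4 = 287/4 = 71.75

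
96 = 96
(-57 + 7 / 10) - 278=-3343 / 10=-334.30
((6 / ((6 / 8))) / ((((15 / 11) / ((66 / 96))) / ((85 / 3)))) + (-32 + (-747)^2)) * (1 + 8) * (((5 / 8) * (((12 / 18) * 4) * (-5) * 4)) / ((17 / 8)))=-4018257200 / 51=-78789356.86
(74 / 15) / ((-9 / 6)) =-148 / 45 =-3.29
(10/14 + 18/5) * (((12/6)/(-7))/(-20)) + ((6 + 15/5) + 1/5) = 9.26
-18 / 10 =-1.80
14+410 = 424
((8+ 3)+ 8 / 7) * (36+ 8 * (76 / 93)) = 336260 / 651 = 516.53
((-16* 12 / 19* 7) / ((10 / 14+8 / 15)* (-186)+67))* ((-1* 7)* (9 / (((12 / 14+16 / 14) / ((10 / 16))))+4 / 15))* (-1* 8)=8111264 / 109763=73.90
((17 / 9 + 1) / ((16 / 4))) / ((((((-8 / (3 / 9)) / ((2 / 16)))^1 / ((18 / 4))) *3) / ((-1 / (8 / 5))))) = 65 / 18432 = 0.00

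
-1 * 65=-65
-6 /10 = -3 /5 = -0.60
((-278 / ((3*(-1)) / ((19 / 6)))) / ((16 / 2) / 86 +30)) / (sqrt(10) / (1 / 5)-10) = 113563 / 174690 +113563*sqrt(10) / 349380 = 1.68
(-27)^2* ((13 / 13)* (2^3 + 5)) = 9477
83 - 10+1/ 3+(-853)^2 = 2183047/ 3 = 727682.33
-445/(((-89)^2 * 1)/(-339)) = 1695/89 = 19.04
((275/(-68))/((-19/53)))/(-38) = -14575/49096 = -0.30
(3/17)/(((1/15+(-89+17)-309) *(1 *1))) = -45/97138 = -0.00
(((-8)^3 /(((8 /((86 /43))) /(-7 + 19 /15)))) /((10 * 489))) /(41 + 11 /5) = 688 /198045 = 0.00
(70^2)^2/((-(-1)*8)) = 3001250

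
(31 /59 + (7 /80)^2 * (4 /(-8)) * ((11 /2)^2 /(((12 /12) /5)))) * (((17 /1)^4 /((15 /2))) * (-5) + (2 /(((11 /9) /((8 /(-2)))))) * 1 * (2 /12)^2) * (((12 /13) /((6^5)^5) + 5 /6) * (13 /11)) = 381661215169078485961745417797 /129896848797227608398888960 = 2938.19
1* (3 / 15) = 1 / 5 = 0.20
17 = 17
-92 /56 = -23 /14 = -1.64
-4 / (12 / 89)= -89 / 3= -29.67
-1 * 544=-544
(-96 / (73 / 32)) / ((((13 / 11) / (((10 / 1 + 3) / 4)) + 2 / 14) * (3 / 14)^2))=-1809.41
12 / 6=2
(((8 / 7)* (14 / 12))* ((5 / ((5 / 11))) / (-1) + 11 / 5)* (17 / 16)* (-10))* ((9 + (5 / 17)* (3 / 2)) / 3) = 1177 / 3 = 392.33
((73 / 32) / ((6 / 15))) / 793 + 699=699.01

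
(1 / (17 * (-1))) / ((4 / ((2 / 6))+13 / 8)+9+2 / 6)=-24 / 9367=-0.00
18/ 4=9/ 2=4.50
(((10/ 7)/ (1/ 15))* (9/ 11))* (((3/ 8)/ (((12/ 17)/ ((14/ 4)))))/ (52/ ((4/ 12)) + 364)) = 2295/ 36608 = 0.06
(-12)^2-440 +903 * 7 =6025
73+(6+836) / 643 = 47781 / 643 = 74.31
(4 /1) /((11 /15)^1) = 60 /11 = 5.45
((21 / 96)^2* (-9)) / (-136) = 441 / 139264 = 0.00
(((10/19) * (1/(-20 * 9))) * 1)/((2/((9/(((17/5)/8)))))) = -10/323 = -0.03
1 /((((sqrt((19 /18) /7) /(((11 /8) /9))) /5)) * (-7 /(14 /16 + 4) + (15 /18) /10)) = -715 * sqrt(266) /8018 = -1.45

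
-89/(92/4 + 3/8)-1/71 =-50739/13277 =-3.82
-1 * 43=-43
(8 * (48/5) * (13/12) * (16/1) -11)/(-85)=-6601/425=-15.53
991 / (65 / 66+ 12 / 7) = 457842 / 1247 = 367.15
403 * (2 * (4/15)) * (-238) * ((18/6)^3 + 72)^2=-2506808304/5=-501361660.80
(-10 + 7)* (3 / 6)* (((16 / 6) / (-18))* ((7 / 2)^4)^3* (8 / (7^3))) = 40353607 / 2304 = 17514.59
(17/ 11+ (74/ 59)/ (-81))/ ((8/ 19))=1528151/ 420552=3.63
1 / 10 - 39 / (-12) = 67 / 20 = 3.35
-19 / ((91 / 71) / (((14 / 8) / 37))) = -1349 / 1924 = -0.70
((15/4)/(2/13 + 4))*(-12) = -65/6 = -10.83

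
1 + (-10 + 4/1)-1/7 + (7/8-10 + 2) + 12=-15/56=-0.27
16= 16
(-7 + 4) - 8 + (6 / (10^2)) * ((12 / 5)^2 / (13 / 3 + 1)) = -13669 / 1250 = -10.94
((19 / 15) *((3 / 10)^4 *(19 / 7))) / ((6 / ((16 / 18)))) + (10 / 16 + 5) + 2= 1335097 / 175000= 7.63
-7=-7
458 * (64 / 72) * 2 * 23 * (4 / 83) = 674176 / 747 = 902.51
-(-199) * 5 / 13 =995 / 13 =76.54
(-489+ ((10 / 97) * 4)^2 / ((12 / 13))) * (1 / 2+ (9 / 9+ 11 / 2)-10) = 1466.45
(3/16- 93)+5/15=-4439/48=-92.48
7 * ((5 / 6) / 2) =35 / 12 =2.92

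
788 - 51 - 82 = 655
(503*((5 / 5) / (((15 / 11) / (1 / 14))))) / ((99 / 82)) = 20623 / 945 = 21.82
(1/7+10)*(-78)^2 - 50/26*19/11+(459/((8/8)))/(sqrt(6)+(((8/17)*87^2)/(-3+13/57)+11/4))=2930636348466758663027/47493952659874721 - 13245998256*sqrt(6)/47446506153721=61705.46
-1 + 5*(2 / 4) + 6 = 15 / 2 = 7.50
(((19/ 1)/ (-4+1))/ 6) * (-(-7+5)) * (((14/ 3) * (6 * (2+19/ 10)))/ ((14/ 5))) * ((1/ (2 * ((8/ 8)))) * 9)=-741/ 2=-370.50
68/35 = 1.94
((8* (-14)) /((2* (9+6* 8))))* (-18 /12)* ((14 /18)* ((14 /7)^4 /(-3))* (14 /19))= -4.50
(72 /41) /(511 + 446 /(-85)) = 6120 /1762549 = 0.00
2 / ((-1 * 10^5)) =-1 / 50000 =-0.00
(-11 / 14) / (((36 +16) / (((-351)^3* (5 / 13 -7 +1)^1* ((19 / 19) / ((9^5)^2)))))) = -10439 / 9920232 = -0.00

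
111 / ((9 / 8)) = 296 / 3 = 98.67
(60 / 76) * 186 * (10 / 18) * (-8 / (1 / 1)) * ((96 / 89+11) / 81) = -13330000 / 136971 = -97.32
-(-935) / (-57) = -16.40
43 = 43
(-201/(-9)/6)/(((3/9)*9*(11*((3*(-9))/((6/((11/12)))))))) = -268/9801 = -0.03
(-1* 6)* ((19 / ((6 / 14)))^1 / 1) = -266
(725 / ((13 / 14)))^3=1045678375000 / 2197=475957385.07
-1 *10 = -10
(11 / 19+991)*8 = 150720 / 19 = 7932.63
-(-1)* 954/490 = 477/245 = 1.95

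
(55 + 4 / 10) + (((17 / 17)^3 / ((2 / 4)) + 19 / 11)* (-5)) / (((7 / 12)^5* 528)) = 558006619 / 10168235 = 54.88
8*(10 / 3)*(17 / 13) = 1360 / 39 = 34.87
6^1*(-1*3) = -18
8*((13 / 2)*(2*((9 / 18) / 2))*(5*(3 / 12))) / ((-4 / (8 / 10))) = -13 / 2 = -6.50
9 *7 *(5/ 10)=63/ 2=31.50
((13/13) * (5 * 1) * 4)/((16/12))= 15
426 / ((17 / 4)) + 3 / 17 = 1707 / 17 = 100.41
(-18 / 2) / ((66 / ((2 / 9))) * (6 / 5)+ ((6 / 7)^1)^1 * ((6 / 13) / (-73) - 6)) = -33215 / 1296314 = -0.03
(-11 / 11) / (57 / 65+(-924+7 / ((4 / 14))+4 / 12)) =390 / 350333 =0.00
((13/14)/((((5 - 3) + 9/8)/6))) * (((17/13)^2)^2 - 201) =-27154752/76895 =-353.14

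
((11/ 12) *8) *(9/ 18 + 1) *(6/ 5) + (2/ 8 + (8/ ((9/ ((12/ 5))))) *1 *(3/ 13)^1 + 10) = 1245/ 52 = 23.94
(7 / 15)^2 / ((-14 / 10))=-7 / 45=-0.16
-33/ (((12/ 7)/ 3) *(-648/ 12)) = 77/ 72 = 1.07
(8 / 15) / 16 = 1 / 30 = 0.03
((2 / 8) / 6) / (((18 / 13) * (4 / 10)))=65 / 864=0.08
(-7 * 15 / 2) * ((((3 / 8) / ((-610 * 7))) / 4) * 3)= 27 / 7808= 0.00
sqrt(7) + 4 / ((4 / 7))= sqrt(7) + 7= 9.65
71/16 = 4.44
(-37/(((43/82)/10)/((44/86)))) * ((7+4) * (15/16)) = -13766775/3698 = -3722.76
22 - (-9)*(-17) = -131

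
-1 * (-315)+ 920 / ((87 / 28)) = 611.09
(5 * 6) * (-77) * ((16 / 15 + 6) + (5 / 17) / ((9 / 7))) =-859474 / 51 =-16852.43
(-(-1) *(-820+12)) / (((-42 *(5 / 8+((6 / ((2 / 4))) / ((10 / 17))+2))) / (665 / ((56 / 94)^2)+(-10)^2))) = 74421850 / 45129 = 1649.09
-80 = -80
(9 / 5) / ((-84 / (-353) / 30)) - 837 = -8541 / 14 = -610.07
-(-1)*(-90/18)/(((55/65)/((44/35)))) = -52/7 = -7.43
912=912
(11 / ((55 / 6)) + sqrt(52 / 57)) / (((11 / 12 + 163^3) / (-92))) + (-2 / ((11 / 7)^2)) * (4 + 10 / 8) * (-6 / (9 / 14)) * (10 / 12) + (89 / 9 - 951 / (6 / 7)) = -1066.54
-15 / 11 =-1.36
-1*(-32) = 32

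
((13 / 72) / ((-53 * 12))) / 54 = -13 / 2472768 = -0.00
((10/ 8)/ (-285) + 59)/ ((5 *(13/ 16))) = 53804/ 3705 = 14.52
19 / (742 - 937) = -19 / 195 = -0.10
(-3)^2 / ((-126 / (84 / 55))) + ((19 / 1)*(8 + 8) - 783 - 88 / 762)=-479.22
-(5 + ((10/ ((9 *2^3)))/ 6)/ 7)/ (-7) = 7565/ 10584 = 0.71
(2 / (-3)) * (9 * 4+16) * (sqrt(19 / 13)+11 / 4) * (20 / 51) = -5720 / 153 - 160 * sqrt(247) / 153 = -53.82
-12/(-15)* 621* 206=511704/5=102340.80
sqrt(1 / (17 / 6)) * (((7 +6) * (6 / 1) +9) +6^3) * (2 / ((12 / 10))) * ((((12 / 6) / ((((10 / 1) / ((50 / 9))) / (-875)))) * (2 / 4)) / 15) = -441875 * sqrt(102) / 459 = -9722.70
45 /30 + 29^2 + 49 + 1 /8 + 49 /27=192983 /216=893.44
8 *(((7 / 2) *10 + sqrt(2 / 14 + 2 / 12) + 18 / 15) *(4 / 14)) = 8 *sqrt(546) / 147 + 2896 / 35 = 84.01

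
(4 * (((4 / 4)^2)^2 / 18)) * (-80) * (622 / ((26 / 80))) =-3980800 / 117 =-34023.93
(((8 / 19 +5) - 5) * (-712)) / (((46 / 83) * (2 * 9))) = -118192 / 3933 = -30.05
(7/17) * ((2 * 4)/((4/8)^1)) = 112/17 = 6.59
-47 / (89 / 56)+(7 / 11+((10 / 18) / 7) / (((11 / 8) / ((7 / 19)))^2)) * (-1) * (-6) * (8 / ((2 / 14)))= 2171147608 / 11662827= 186.16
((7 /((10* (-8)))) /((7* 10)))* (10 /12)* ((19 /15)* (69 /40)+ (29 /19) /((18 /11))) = -106627 /32832000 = -0.00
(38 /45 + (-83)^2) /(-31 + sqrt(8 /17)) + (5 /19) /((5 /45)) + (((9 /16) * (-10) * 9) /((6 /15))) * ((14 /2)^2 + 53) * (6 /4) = -4374700532719 /223380720-620086 * sqrt(34) /734805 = -19588.98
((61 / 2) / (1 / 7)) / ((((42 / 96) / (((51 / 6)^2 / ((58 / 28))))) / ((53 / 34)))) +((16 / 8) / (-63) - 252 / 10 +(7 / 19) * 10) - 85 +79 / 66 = 100911734419 / 3818430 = 26427.55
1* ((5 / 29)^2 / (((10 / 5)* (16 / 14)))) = 175 / 13456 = 0.01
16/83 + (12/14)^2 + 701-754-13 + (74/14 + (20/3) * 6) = -80473/4067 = -19.79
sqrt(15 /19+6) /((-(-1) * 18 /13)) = 13 * sqrt(2451) /342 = 1.88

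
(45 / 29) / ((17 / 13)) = 585 / 493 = 1.19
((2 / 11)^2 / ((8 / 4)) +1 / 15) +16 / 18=5293 / 5445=0.97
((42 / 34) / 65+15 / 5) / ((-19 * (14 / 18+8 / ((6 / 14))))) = -30024 / 3674125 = -0.01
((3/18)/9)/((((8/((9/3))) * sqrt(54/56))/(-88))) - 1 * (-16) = 15.38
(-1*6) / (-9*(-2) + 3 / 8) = -16 / 49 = -0.33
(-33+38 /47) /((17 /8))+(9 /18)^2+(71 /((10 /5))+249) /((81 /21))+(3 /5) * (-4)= 56.46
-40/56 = -5/7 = -0.71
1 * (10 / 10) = 1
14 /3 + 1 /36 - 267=-9443 /36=-262.31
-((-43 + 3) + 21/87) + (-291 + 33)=-6329/29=-218.24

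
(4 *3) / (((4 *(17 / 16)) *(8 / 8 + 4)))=48 / 85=0.56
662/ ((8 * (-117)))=-331/ 468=-0.71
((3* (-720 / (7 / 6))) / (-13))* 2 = 25920 / 91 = 284.84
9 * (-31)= -279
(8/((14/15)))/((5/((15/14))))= 90/49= 1.84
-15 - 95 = -110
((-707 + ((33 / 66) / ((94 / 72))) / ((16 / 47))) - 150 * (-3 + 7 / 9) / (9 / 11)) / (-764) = 64469 / 165024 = 0.39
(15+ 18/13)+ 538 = 7207/13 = 554.38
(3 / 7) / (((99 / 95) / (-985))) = -405.09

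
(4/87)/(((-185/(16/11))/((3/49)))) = -64/2891735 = -0.00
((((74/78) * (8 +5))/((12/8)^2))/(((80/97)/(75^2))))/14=448625/168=2670.39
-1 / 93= -0.01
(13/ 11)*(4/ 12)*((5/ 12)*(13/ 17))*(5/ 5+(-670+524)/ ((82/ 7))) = -198575/ 138006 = -1.44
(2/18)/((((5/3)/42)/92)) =1288/5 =257.60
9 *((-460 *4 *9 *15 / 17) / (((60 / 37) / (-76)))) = 104775120 / 17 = 6163242.35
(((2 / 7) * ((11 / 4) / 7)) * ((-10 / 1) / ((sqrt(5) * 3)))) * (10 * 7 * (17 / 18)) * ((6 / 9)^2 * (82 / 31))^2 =-100591040 * sqrt(5) / 14711949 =-15.29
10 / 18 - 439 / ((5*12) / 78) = -51313 / 90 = -570.14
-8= -8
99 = 99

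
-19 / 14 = -1.36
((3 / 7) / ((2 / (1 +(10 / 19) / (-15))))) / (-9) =-55 / 2394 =-0.02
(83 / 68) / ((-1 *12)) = -83 / 816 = -0.10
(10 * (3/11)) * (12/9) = 40/11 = 3.64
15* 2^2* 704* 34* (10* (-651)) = -9349401600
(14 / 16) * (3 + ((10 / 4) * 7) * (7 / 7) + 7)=385 / 16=24.06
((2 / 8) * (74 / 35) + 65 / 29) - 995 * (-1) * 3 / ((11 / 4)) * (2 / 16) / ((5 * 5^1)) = 91522 / 11165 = 8.20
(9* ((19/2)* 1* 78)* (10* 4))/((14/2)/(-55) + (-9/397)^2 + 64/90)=2601458691975/5698637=456505.42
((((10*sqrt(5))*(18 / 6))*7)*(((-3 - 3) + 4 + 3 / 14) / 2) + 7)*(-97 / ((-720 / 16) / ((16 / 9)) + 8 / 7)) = 76048 / 2707 - 2037000*sqrt(5) / 2707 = -1654.53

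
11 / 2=5.50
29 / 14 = 2.07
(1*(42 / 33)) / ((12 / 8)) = 28 / 33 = 0.85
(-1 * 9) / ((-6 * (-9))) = -1 / 6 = -0.17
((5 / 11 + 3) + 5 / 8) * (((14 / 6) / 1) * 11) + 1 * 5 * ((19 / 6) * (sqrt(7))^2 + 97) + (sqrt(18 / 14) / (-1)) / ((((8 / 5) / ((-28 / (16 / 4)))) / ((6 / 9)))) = 5 * sqrt(7) / 4 + 16813 / 24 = 703.85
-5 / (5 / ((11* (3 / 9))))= -11 / 3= -3.67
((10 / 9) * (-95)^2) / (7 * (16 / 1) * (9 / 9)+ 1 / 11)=992750 / 11097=89.46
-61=-61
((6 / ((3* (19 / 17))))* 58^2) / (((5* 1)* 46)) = 26.17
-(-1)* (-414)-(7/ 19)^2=-149503/ 361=-414.14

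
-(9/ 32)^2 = -81/ 1024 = -0.08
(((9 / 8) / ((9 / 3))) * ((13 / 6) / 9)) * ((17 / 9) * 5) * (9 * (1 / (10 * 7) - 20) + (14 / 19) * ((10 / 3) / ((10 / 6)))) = -52436449 / 344736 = -152.11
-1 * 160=-160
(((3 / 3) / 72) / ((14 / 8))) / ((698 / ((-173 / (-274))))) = 173 / 24097752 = 0.00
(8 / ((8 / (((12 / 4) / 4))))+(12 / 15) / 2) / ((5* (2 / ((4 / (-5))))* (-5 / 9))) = 207 / 1250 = 0.17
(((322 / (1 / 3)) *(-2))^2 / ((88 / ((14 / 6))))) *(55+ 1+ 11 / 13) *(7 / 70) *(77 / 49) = 57466857 / 65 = 884105.49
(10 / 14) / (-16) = -5 / 112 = -0.04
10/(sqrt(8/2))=5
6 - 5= 1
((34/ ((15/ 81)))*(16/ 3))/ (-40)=-612/ 25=-24.48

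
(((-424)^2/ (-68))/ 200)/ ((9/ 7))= -39326/ 3825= -10.28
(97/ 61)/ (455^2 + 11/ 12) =1164/ 151542971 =0.00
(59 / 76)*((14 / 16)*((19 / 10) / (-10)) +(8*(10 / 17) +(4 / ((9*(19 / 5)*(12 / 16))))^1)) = 3.65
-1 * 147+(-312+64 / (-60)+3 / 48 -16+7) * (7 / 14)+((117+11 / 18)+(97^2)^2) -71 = 127481788237 / 1440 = 88529019.61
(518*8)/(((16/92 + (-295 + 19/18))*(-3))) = 571872/121621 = 4.70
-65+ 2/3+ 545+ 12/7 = 482.38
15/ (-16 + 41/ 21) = -63/ 59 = -1.07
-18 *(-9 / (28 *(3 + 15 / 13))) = 39 / 28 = 1.39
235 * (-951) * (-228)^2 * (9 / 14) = -52279399080 / 7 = -7468485582.86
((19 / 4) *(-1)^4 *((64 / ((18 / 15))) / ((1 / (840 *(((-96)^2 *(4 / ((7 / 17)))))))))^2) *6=458466455810211840000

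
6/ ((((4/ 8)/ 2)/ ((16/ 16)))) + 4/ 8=49/ 2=24.50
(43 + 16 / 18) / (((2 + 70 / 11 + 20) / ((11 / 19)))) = 47795 / 53352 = 0.90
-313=-313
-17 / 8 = -2.12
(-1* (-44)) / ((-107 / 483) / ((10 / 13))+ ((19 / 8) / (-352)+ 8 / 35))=-42746880 / 64283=-664.98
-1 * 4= -4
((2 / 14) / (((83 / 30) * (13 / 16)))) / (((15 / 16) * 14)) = 256 / 52871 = 0.00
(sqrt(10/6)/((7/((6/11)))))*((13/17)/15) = 26*sqrt(15)/19635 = 0.01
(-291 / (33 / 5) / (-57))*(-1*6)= -970 / 209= -4.64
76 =76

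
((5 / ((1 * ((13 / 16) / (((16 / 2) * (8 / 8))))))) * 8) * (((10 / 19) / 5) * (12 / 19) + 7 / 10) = 1416704 / 4693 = 301.88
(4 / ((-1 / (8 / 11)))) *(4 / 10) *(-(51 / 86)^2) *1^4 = 41616 / 101695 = 0.41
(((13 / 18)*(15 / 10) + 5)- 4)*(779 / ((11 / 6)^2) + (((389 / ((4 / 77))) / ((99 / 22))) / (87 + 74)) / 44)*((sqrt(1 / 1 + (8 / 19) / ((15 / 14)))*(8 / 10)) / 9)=50.71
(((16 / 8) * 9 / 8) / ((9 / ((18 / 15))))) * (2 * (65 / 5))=39 / 5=7.80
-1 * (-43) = 43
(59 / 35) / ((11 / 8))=1.23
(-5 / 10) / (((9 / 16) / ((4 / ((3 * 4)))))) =-8 / 27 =-0.30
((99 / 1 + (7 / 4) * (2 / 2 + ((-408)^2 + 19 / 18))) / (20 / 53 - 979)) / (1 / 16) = -2224076206 / 466803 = -4764.49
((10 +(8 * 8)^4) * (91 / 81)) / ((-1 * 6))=-763363783 / 243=-3141414.74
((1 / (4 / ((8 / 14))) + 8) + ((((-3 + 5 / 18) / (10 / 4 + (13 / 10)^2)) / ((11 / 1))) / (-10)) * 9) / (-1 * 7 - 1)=-66107 / 64526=-1.02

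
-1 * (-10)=10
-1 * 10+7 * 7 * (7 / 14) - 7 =15 / 2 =7.50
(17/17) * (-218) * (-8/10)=872/5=174.40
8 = 8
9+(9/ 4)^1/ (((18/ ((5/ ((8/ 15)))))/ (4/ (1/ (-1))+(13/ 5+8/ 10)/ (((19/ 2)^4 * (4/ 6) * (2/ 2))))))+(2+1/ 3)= 6.65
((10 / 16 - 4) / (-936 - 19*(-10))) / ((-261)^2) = 1 / 15057264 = 0.00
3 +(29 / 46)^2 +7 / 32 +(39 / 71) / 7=31084047 / 8413216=3.69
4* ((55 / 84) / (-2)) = -55 / 42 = -1.31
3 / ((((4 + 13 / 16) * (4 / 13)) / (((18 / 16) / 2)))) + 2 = 967 / 308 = 3.14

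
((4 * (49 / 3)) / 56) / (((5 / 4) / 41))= 574 / 15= 38.27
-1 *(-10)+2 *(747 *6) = 8974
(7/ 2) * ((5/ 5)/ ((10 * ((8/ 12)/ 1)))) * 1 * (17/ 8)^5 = 29816997/ 1310720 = 22.75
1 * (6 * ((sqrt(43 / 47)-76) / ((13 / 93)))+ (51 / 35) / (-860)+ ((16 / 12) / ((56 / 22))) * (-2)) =-3830674189 / 1173900+ 558 * sqrt(2021) / 611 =-3222.15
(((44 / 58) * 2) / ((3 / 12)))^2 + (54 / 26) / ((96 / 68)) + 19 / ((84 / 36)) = 28436687 / 612248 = 46.45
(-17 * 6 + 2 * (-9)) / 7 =-120 / 7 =-17.14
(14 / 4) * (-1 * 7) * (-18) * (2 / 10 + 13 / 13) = 2646 / 5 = 529.20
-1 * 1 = -1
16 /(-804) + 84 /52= 4169 /2613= 1.60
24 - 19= 5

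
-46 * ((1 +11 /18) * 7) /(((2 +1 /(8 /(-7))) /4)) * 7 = -1045856 /81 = -12911.80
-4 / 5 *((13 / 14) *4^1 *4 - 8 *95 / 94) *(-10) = 17824 / 329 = 54.18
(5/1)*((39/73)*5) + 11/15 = 15428/1095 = 14.09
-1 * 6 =-6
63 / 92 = 0.68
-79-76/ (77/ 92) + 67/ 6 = -158.64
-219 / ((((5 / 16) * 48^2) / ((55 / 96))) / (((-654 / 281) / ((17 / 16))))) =87527 / 229296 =0.38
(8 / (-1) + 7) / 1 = -1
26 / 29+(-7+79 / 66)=-9391 / 1914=-4.91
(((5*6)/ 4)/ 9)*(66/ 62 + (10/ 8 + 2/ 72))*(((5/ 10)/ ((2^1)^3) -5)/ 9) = -516265/ 482112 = -1.07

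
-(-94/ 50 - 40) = 1047/ 25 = 41.88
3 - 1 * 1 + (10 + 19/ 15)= 199/ 15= 13.27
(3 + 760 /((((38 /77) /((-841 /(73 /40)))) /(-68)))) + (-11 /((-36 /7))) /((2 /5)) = 253640261473 /5256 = 48257279.58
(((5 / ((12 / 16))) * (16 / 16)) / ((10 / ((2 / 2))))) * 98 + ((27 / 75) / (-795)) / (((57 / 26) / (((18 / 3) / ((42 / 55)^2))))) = 16118189 / 246715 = 65.33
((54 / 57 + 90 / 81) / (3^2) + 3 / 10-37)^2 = 315049831849 / 236852100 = 1330.15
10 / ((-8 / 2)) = -5 / 2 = -2.50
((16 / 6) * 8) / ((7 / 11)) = 704 / 21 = 33.52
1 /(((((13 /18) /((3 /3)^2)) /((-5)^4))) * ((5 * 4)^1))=1125 /26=43.27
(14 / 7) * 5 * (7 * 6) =420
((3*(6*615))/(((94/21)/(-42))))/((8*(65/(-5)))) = 2440935/2444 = 998.75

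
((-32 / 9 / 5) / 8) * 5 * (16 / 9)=-64 / 81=-0.79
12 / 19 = 0.63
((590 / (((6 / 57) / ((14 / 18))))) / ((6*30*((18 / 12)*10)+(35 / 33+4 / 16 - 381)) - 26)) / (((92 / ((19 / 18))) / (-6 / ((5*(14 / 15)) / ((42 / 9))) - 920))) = -3796653245 / 188069229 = -20.19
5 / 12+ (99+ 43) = 1709 / 12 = 142.42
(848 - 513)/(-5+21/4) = 1340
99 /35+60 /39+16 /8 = 2897 /455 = 6.37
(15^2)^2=50625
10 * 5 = 50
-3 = -3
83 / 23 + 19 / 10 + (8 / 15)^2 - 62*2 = -1223441 / 10350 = -118.21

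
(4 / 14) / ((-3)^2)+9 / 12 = 197 / 252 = 0.78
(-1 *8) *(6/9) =-16/3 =-5.33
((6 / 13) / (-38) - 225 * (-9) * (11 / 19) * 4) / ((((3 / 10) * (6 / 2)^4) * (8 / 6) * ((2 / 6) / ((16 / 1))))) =812840 / 117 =6947.35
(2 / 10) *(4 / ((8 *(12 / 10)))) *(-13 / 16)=-13 / 192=-0.07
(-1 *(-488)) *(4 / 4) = 488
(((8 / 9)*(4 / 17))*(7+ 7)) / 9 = 0.33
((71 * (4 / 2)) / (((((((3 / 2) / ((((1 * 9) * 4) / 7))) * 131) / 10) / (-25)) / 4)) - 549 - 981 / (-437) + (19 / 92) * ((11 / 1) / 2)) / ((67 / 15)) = -204952976175 / 214790744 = -954.20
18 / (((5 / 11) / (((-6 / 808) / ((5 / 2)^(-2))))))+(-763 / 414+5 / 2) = -197507 / 167256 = -1.18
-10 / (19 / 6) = -60 / 19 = -3.16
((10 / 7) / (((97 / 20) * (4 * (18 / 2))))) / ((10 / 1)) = 5 / 6111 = 0.00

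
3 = 3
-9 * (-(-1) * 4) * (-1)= 36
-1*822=-822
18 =18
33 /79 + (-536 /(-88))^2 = 358624 /9559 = 37.52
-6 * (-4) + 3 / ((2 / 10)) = 39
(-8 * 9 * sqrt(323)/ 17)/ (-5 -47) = 18 * sqrt(323)/ 221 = 1.46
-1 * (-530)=530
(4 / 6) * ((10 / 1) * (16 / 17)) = 320 / 51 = 6.27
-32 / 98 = -16 / 49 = -0.33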